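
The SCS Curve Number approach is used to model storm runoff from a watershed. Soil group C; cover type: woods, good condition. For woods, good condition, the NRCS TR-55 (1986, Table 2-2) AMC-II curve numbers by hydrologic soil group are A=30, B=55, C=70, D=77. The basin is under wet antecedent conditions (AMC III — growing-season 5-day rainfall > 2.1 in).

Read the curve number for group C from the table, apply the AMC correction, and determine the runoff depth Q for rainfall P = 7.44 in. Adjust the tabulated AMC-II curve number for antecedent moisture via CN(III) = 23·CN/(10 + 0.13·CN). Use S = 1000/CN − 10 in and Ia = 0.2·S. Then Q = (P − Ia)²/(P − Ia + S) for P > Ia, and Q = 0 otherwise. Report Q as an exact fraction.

Q = 44954162/8037925 in ≈ 5.593 in

NRCS table: woods, good condition, soil group C → CN(II) = 70
Wet (AMC III): CN(III) = 23·70/(10 + 0.13·70) = 1610/(191/10) = 16100/191 ≈ 84.293
Retention S: 1000/CN − 10 with CN=84.293 → S = 300/161 ≈ 1.863 in
Ia = 0.2·(300/161) = 60/161 in ≈ 0.373 in
Since P=7.440 > Ia=0.373: effective rainfall P−Ia = 28446/4025 in
Q: (28446/4025)² ÷ (35946/4025) = 44954162/8037925 in (≈ 5.593 in)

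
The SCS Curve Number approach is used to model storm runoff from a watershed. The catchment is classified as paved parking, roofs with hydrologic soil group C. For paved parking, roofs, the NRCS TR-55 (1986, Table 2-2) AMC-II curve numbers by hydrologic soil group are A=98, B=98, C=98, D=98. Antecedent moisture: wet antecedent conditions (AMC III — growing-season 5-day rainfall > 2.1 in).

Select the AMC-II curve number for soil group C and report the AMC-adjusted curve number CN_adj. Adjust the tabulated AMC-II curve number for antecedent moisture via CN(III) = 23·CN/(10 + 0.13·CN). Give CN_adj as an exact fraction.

CN_adj = 112700/1137 ≈ 99.120

NRCS table: paved parking, roofs, soil group C → CN(II) = 98
CN(III) from CN(II)=98: (23·98)/(10 + 0.13·98) = 112700/1137 ≈ 99.120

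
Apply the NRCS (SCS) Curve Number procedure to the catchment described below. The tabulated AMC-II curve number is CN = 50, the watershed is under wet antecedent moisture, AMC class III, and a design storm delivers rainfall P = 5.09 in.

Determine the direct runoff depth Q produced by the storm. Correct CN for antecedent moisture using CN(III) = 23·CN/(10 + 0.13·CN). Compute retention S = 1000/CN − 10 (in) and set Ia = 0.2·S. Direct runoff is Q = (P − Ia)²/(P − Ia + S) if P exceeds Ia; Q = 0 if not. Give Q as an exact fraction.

Adjust CN=50 to AMC III: 23·50/(10 + 0.13·50) → 1150 ÷ (33/2) = 2300/33 ≈ 69.697
Max retention: S = 1000/(2300/33) − 10 = 100/23 in (≈ 4.348 in)
Initial abstraction Ia = S/5 = (100/23)/5 = 20/23 ≈ 0.870 in
Since P=5.090 > Ia=0.870: effective rainfall P−Ia = 9707/2300 in
Q = (9707/2300)²/((9707/2300) + 100/23) = (94225849/5290000)/(19707/2300) = 94225849/45326100 in ≈ 2.079 in

Q = 94225849/45326100 in ≈ 2.079 in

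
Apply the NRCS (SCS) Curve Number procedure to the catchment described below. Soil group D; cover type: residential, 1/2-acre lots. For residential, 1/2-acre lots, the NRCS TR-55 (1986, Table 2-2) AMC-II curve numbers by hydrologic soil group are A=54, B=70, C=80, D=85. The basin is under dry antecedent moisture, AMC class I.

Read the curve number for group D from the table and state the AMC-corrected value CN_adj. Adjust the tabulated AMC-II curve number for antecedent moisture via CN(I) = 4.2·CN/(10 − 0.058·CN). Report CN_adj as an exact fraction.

NRCS table: residential, 1/2-acre lots, soil group D → CN(II) = 85
Dry (AMC I): CN(I) = 4.2·85/(10 − 0.058·85) = 357/(507/100) = 11900/169 ≈ 70.414

CN_adj = 11900/169 ≈ 70.414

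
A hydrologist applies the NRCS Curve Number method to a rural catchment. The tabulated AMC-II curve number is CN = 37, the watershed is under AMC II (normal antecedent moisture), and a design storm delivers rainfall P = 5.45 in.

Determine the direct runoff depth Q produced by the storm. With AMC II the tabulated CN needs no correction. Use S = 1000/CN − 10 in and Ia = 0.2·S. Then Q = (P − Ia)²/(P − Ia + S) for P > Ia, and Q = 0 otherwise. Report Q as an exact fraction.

CN(II) = 37; AMC II needs no correction.
S = 1000/37 − 10 = 630/37 in ≈ 17.027 in
Initial abstraction Ia = S/5 = (630/37)/5 = 126/37 ≈ 3.405 in
Since P=5.450 > Ia=3.405: effective rainfall P−Ia = 1513/740 in
Q = (1513/740)²/((1513/740) + 630/37) = (2289169/547600)/(14113/740) = 2289169/10443620 in ≈ 0.219 in

Q = 2289169/10443620 in ≈ 0.219 in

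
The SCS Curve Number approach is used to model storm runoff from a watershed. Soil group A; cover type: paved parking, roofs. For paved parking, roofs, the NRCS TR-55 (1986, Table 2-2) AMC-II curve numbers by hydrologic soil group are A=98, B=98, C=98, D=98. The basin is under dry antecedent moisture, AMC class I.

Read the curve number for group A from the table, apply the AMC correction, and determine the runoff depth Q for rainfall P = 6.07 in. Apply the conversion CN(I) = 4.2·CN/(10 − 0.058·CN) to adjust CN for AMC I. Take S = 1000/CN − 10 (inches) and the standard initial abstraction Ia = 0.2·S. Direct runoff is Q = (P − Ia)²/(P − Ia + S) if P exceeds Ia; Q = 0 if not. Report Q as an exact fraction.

NRCS table: paved parking, roofs, soil group A → CN(II) = 98
Adjust CN=98 to AMC I: 4.2·98/(10 − 0.058·98) → (2058/5) ÷ (1079/250) = 102900/1079 ≈ 95.366
S = 1000/(102900/1079) − 10 = 500/1029 in ≈ 0.486 in
Ia = 0.2S: 0.2·0.486 = 0.097 in (exactly 100/1029)
Excess rainfall: 6.070 − 0.097 = 5.973 in; P > Ia so Q > 0
Q = (614603/102900)²/((614603/102900) + 500/1029) = (377736847609/10588410000)/(664603/102900) = 377736847609/68387648700 in ≈ 5.523 in

Q = 377736847609/68387648700 in ≈ 5.523 in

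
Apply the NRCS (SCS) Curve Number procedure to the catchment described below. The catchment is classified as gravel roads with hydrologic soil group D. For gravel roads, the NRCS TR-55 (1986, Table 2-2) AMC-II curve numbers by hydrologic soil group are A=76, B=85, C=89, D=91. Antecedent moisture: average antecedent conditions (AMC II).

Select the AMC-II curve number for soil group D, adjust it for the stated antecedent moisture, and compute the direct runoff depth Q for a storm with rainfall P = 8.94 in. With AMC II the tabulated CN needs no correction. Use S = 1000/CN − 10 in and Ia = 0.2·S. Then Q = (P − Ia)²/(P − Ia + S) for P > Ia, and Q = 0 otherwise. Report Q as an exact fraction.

Q = 527403243/67153450 in ≈ 7.854 in

NRCS table: gravel roads, soil group D → CN(II) = 91
Average conditions: CN = 91 (no AMC adjustment).
Max retention: S = 1000/91 − 10 = 90/91 in (≈ 0.989 in)
Ia = 0.2S: 0.2·0.989 = 0.198 in (exactly 18/91)
Excess rainfall: 8.940 − 0.198 = 8.742 in; P > Ia so Q > 0
Q = (39777/4550)²/((39777/4550) + 90/91) = (1582209729/20702500)/(44277/4550) = 527403243/67153450 in ≈ 7.854 in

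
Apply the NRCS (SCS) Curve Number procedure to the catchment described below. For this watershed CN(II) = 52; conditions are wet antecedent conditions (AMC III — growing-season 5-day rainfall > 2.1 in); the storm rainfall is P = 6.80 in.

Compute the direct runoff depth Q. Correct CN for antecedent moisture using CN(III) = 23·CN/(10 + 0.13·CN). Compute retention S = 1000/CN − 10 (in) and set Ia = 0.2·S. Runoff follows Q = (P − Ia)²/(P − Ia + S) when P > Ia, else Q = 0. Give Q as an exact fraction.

Adjust CN=52 to AMC III: 23·52/(10 + 0.13·52) → 1196 ÷ (419/25) = 29900/419 ≈ 71.360
Max retention: S = 1000/(29900/419) − 10 = 1200/299 in (≈ 4.013 in)
Initial abstraction Ia = S/5 = (1200/299)/5 = 240/299 ≈ 0.803 in
P − Ia = 6.800 − 0.803 = 8966/1495 ≈ 5.997 in (> 0, runoff occurs)
Q: (8966/1495)² ÷ (14966/1495) = 40194578/11187085 in (≈ 3.593 in)

Q = 40194578/11187085 in ≈ 3.593 in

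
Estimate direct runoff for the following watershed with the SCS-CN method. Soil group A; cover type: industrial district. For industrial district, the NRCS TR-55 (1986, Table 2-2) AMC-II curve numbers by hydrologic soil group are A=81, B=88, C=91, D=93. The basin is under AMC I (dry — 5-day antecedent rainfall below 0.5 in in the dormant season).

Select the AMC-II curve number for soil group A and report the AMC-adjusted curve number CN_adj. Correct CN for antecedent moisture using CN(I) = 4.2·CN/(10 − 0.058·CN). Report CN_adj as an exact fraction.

CN_adj = 170100/2651 ≈ 64.164

NRCS table: industrial district, soil group A → CN(II) = 81
CN(I) from CN(II)=81: (4.2·81)/(10 − 0.058·81) = 170100/2651 ≈ 64.164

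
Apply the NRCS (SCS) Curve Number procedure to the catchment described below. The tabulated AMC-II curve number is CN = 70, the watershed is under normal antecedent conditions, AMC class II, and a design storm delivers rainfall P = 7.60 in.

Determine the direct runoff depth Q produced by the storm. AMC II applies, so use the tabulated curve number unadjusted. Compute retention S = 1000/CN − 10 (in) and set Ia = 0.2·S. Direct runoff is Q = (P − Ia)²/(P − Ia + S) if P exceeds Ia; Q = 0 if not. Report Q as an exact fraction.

Average conditions: CN = 70 (no AMC adjustment).
Retention S: 1000/CN − 10 with CN=70.000 → S = 30/7 ≈ 4.286 in
Initial abstraction Ia = S/5 = (30/7)/5 = 6/7 ≈ 0.857 in
Excess rainfall: 7.600 − 0.857 = 6.743 in; P > Ia so Q > 0
Runoff Q = (P−Ia)²/(P−Ia+S) = (6.743)²/(6.743+4.286) = 27848/6755 ≈ 4.123 in

Q = 27848/6755 in ≈ 4.123 in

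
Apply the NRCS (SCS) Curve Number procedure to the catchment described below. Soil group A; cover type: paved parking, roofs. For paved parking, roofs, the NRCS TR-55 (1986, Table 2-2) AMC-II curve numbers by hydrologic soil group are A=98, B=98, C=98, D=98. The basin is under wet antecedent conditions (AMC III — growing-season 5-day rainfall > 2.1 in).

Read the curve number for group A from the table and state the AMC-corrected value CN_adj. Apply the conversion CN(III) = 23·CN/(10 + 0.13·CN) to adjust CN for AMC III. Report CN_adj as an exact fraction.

NRCS table: paved parking, roofs, soil group A → CN(II) = 98
CN(III) from CN(II)=98: (23·98)/(10 + 0.13·98) = 112700/1137 ≈ 99.120

CN_adj = 112700/1137 ≈ 99.120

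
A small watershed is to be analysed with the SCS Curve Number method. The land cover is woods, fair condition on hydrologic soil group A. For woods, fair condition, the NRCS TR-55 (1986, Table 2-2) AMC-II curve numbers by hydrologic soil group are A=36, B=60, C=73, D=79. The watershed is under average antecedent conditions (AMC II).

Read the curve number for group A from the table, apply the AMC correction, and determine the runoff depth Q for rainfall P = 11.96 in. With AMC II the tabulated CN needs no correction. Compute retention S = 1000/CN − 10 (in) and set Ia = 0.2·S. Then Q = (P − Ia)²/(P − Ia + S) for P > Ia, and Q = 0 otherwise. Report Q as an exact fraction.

Q = 3575881/1325475 in ≈ 2.698 in

NRCS table: woods, fair condition, soil group A → CN(II) = 36
Average conditions: CN = 36 (no AMC adjustment).
Retention S: 1000/CN − 10 with CN=36.000 → S = 160/9 ≈ 17.778 in
Ia = 0.2S: 0.2·17.778 = 3.556 in (exactly 32/9)
Since P=11.960 > Ia=3.556: effective rainfall P−Ia = 1891/225 in
Q = (1891/225)²/((1891/225) + 160/9) = (3575881/50625)/(5891/225) = 3575881/1325475 in ≈ 2.698 in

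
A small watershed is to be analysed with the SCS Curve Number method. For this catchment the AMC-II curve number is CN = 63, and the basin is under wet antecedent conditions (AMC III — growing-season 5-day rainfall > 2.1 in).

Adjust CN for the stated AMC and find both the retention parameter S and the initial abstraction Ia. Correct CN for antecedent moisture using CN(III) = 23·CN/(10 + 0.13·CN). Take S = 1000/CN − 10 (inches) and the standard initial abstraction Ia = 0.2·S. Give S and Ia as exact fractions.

Wet (AMC III): CN(III) = 23·63/(10 + 0.13·63) = 1449/(1819/100) = 144900/1819 ≈ 79.659
Retention S: 1000/CN − 10 with CN=79.659 → S = 3700/1449 ≈ 2.553 in
Initial abstraction Ia = S/5 = (3700/1449)/5 = 740/1449 ≈ 0.511 in

S = 3700/1449 in ≈ 2.553 in; Ia = 740/1449 in ≈ 0.511 in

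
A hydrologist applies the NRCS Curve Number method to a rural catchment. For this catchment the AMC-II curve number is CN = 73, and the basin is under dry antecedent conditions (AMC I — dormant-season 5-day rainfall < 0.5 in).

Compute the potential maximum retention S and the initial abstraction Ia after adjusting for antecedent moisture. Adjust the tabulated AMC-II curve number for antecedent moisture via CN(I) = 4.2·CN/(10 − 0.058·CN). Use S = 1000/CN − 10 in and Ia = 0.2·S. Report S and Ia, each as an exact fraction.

S = 4500/511 in ≈ 8.806 in; Ia = 900/511 in ≈ 1.761 in

Adjust CN=73 to AMC I: 4.2·73/(10 − 0.058·73) → (1533/5) ÷ (2883/500) = 51100/961 ≈ 53.174
Max retention: S = 1000/(51100/961) − 10 = 4500/511 in (≈ 8.806 in)
Ia = 0.2·(4500/511) = 900/511 in ≈ 1.761 in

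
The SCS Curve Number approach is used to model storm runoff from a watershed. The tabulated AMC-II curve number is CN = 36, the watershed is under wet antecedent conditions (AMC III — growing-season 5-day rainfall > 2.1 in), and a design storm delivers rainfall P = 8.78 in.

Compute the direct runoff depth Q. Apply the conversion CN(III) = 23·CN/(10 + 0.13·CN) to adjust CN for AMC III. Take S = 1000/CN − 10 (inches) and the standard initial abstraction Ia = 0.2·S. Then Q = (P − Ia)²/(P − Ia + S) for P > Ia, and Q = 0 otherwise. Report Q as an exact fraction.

Q = 5605966129/1602935550 in ≈ 3.497 in

Adjust CN=36 to AMC III: 23·36/(10 + 0.13·36) → 828 ÷ (367/25) = 20700/367 ≈ 56.403
S = 1000/(20700/367) − 10 = 1600/207 in ≈ 7.729 in
Ia = 0.2S: 0.2·7.729 = 1.546 in (exactly 320/207)
Since P=8.780 > Ia=1.546: effective rainfall P−Ia = 74873/10350 in
Q: (74873/10350)² ÷ (154873/10350) = 5605966129/1602935550 in (≈ 3.497 in)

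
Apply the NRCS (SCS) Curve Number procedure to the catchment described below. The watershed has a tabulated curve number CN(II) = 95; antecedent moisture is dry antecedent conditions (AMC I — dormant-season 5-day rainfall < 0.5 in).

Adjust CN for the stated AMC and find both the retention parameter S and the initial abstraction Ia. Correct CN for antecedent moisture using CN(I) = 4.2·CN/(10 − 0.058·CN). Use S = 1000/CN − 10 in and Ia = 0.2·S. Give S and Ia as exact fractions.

S = 500/399 in ≈ 1.253 in; Ia = 100/399 in ≈ 0.251 in

Dry (AMC I): CN(I) = 4.2·95/(10 − 0.058·95) = 399/(449/100) = 39900/449 ≈ 88.864
S = 1000/(39900/449) − 10 = 500/399 in ≈ 1.253 in
Initial abstraction Ia = S/5 = (500/399)/5 = 100/399 ≈ 0.251 in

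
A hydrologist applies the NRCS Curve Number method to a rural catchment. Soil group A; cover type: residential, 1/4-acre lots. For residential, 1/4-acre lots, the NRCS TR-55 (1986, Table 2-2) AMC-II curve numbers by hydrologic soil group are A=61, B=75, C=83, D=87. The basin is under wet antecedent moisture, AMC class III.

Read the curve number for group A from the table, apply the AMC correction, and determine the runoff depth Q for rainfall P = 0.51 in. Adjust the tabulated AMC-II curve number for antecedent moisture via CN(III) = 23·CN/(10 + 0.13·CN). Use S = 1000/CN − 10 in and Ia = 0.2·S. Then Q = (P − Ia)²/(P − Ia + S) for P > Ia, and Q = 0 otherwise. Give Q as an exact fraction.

Q = 0 in ≈ 0.000 in

NRCS table: residential, 1/4-acre lots, soil group A → CN(II) = 61
Wet (AMC III): CN(III) = 23·61/(10 + 0.13·61) = 1403/(1793/100) = 140300/1793 ≈ 78.249
S = 1000/(140300/1793) − 10 = 3900/1403 in ≈ 2.780 in
Ia = 0.2S: 0.2·2.780 = 0.556 in (exactly 780/1403)
P = 0.510 ≤ Ia = 0.556 in: entire storm abstracted, Q = 0.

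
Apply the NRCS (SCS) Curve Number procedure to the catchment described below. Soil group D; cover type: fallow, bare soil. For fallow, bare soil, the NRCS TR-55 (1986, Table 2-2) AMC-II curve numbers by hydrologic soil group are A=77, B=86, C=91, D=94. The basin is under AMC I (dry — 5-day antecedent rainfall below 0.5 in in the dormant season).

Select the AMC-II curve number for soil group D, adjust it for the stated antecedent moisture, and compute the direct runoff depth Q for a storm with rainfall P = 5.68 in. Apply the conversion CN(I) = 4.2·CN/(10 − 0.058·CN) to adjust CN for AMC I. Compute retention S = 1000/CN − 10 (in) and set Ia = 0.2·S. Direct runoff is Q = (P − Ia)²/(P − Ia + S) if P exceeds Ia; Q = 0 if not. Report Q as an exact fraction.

NRCS table: fallow, bare soil, soil group D → CN(II) = 94
CN(I) from CN(II)=94: (4.2·94)/(10 − 0.058·94) = 32900/379 ≈ 86.807
S = 1000/(32900/379) − 10 = 500/329 in ≈ 1.520 in
Ia = 0.2·(500/329) = 100/329 in ≈ 0.304 in
Since P=5.680 > Ia=0.304: effective rainfall P−Ia = 44218/8225 in
Q: (44218/8225)² ÷ (56718/8225) = 977615762/233252775 in (≈ 4.191 in)

Q = 977615762/233252775 in ≈ 4.191 in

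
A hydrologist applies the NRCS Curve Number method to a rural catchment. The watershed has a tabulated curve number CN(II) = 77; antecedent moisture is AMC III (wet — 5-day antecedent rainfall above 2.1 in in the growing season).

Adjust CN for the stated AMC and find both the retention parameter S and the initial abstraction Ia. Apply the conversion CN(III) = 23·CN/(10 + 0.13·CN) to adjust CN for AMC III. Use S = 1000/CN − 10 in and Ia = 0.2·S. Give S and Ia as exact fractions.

Adjust CN=77 to AMC III: 23·77/(10 + 0.13·77) → 1771 ÷ (2001/100) = 7700/87 ≈ 88.506
Retention S: 1000/CN − 10 with CN=88.506 → S = 100/77 ≈ 1.299 in
Initial abstraction Ia = S/5 = (100/77)/5 = 20/77 ≈ 0.260 in

S = 100/77 in ≈ 1.299 in; Ia = 20/77 in ≈ 0.260 in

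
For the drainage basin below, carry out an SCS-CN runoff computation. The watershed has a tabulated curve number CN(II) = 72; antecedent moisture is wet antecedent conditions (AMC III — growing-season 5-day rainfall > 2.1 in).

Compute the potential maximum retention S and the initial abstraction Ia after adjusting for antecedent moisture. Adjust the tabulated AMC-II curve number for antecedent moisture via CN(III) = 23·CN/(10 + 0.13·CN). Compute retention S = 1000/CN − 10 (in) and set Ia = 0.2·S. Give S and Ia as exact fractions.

S = 350/207 in ≈ 1.691 in; Ia = 70/207 in ≈ 0.338 in

Adjust CN=72 to AMC III: 23·72/(10 + 0.13·72) → 1656 ÷ (484/25) = 10350/121 ≈ 85.537
Retention S: 1000/CN − 10 with CN=85.537 → S = 350/207 ≈ 1.691 in
Initial abstraction Ia = S/5 = (350/207)/5 = 70/207 ≈ 0.338 in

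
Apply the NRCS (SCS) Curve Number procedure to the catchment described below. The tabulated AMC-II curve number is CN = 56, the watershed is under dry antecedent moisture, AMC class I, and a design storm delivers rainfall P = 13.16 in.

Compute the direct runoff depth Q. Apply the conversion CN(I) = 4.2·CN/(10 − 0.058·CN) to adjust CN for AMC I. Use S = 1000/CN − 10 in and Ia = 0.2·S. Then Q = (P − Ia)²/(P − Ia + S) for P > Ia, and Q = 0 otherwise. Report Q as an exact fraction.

Q = 1198059769/379859025 in ≈ 3.154 in

CN(I) from CN(II)=56: (4.2·56)/(10 − 0.058·56) = 7350/211 ≈ 34.834
Retention S: 1000/CN − 10 with CN=34.834 → S = 2750/147 ≈ 18.707 in
Ia = 0.2S: 0.2·18.707 = 3.741 in (exactly 550/147)
Excess rainfall: 13.160 − 3.741 = 9.419 in; P > Ia so Q > 0
Q: (34613/3675)² ÷ (103363/3675) = 1198059769/379859025 in (≈ 3.154 in)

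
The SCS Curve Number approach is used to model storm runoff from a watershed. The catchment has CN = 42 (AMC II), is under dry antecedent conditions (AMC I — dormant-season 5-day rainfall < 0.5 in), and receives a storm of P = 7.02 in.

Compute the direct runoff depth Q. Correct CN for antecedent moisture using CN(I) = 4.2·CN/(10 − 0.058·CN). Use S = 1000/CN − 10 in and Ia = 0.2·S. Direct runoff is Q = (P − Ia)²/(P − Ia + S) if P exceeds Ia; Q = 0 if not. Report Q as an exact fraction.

Q = 95863681/16202141550 in ≈ 0.006 in

CN(I) from CN(II)=42: (4.2·42)/(10 − 0.058·42) = 44100/1891 ≈ 23.321
Max retention: S = 1000/(44100/1891) − 10 = 14500/441 in (≈ 32.880 in)
Ia = 0.2·(14500/441) = 2900/441 in ≈ 6.576 in
P − Ia = 7.020 − 6.576 = 9791/22050 ≈ 0.444 in (> 0, runoff occurs)
Q: (9791/22050)² ÷ (734791/22050) = 95863681/16202141550 in (≈ 0.006 in)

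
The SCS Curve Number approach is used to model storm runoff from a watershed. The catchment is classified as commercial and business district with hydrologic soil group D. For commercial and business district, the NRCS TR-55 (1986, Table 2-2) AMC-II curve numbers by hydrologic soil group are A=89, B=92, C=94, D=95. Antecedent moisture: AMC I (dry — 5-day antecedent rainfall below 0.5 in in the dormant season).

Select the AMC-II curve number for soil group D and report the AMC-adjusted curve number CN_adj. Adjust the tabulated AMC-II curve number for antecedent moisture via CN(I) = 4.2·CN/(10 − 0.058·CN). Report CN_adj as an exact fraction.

CN_adj = 39900/449 ≈ 88.864

NRCS table: commercial and business district, soil group D → CN(II) = 95
Dry (AMC I): CN(I) = 4.2·95/(10 − 0.058·95) = 399/(449/100) = 39900/449 ≈ 88.864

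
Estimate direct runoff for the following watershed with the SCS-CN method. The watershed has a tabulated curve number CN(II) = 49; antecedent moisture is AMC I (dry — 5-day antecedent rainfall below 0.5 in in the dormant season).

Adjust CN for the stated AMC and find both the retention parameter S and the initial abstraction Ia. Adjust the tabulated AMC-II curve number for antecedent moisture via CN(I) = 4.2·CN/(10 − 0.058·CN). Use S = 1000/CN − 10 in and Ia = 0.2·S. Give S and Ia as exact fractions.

CN(I) from CN(II)=49: (4.2·49)/(10 − 0.058·49) = 34300/1193 ≈ 28.751
Max retention: S = 1000/(34300/1193) − 10 = 8500/343 in (≈ 24.781 in)
Ia = 0.2S: 0.2·24.781 = 4.956 in (exactly 1700/343)

S = 8500/343 in ≈ 24.781 in; Ia = 1700/343 in ≈ 4.956 in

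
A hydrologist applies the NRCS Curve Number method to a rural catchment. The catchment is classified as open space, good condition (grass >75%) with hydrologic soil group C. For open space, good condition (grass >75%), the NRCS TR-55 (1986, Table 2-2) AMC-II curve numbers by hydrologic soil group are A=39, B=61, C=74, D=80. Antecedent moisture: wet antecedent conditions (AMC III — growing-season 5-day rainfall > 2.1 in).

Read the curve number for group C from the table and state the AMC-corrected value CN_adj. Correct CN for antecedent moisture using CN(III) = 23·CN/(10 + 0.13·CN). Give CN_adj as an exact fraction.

NRCS table: open space, good condition (grass >75%), soil group C → CN(II) = 74
Adjust CN=74 to AMC III: 23·74/(10 + 0.13·74) → 1702 ÷ (981/50) = 85100/981 ≈ 86.748

CN_adj = 85100/981 ≈ 86.748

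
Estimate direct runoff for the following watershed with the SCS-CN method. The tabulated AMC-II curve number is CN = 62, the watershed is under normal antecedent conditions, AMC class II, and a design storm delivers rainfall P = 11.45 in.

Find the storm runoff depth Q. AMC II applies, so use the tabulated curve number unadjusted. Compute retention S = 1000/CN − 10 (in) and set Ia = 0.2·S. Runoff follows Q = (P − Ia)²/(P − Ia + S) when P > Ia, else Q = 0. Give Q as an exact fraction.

CN(II) = 62; AMC II needs no correction.
S = 1000/62 − 10 = 190/31 in ≈ 6.129 in
Ia = 0.2S: 0.2·6.129 = 1.226 in (exactly 38/31)
P − Ia = 11.450 − 1.226 = 6339/620 ≈ 10.224 in (> 0, runoff occurs)
Runoff Q = (P−Ia)²/(P−Ia+S) = (10.224)²/(10.224+6.129) = 40182921/6286180 ≈ 6.392 in

Q = 40182921/6286180 in ≈ 6.392 in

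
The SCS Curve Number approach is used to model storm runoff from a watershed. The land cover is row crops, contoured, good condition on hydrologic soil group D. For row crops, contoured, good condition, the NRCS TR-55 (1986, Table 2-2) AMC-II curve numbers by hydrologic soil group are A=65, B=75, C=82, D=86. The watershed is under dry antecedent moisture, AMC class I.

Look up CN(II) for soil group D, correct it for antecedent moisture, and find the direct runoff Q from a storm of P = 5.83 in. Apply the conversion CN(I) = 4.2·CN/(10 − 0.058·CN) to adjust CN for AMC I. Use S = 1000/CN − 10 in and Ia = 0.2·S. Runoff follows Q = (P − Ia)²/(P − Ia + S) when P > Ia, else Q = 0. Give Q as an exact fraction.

NRCS table: row crops, contoured, good condition, soil group D → CN(II) = 86
CN(I) from CN(II)=86: (4.2·86)/(10 − 0.058·86) = 12900/179 ≈ 72.067
Max retention: S = 1000/(12900/179) − 10 = 500/129 in (≈ 3.876 in)
Ia = 0.2·(500/129) = 100/129 in ≈ 0.775 in
Excess rainfall: 5.830 − 0.775 = 5.055 in; P > Ia so Q > 0
Q = (65207/12900)²/((65207/12900) + 500/129) = (4251952849/166410000)/(115207/12900) = 4251952849/1486170300 in ≈ 2.861 in

Q = 4251952849/1486170300 in ≈ 2.861 in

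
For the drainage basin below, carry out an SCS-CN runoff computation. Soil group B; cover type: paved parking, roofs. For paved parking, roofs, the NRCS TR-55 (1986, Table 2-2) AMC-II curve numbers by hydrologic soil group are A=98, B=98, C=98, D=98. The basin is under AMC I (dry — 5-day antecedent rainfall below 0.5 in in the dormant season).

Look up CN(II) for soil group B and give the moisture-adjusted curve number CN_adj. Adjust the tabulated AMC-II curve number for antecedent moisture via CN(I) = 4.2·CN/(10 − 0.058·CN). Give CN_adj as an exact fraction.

CN_adj = 102900/1079 ≈ 95.366

NRCS table: paved parking, roofs, soil group B → CN(II) = 98
CN(I) from CN(II)=98: (4.2·98)/(10 − 0.058·98) = 102900/1079 ≈ 95.366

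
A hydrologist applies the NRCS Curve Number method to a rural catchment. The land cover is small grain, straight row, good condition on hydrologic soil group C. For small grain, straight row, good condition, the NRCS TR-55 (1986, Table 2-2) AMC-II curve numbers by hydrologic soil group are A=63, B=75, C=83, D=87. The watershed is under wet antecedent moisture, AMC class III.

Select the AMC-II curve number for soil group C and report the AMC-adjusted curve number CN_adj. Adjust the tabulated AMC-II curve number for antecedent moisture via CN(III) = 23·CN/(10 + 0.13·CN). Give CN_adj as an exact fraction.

CN_adj = 190900/2079 ≈ 91.823

NRCS table: small grain, straight row, good condition, soil group C → CN(II) = 83
CN(III) from CN(II)=83: (23·83)/(10 + 0.13·83) = 190900/2079 ≈ 91.823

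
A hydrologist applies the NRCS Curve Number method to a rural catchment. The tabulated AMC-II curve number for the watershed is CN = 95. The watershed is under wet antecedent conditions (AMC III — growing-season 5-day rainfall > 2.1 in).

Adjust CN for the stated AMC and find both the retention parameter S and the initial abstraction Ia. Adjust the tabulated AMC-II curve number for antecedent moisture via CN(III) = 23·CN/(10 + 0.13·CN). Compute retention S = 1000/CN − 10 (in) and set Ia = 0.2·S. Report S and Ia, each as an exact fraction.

CN(III) from CN(II)=95: (23·95)/(10 + 0.13·95) = 43700/447 ≈ 97.763
Max retention: S = 1000/(43700/447) − 10 = 100/437 in (≈ 0.229 in)
Initial abstraction Ia = S/5 = (100/437)/5 = 20/437 ≈ 0.046 in

S = 100/437 in ≈ 0.229 in; Ia = 20/437 in ≈ 0.046 in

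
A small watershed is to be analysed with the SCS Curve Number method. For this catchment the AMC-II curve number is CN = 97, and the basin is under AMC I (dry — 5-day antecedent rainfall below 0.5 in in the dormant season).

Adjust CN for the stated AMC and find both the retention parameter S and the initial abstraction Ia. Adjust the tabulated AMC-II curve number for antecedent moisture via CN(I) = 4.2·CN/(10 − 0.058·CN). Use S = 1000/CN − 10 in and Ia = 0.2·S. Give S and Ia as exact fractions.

S = 500/679 in ≈ 0.736 in; Ia = 100/679 in ≈ 0.147 in

Adjust CN=97 to AMC I: 4.2·97/(10 − 0.058·97) → (2037/5) ÷ (2187/500) = 67900/729 ≈ 93.141
S = 1000/(67900/729) − 10 = 500/679 in ≈ 0.736 in
Ia = 0.2S: 0.2·0.736 = 0.147 in (exactly 100/679)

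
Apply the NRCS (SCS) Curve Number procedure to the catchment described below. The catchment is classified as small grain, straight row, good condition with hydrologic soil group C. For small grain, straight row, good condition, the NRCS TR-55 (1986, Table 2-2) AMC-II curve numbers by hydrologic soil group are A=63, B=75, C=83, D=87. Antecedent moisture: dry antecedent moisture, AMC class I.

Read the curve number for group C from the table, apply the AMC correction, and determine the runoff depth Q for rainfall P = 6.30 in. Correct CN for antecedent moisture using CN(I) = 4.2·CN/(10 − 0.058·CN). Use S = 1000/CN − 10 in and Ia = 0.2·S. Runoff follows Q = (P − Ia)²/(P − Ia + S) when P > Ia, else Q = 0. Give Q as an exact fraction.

NRCS table: small grain, straight row, good condition, soil group C → CN(II) = 83
Dry (AMC I): CN(I) = 4.2·83/(10 − 0.058·83) = (1743/5)/(2593/500) = 174300/2593 ≈ 67.219
Retention S: 1000/CN − 10 with CN=67.219 → S = 8500/1743 ≈ 4.877 in
Ia = 0.2S: 0.2·4.877 = 0.975 in (exactly 1700/1743)
Since P=6.300 > Ia=0.975: effective rainfall P−Ia = 92809/17430 in
Q = (92809/17430)²/((92809/17430) + 8500/1743) = (8613510481/303804900)/(177809/17430) = 8613510481/3099210870 in ≈ 2.779 in

Q = 8613510481/3099210870 in ≈ 2.779 in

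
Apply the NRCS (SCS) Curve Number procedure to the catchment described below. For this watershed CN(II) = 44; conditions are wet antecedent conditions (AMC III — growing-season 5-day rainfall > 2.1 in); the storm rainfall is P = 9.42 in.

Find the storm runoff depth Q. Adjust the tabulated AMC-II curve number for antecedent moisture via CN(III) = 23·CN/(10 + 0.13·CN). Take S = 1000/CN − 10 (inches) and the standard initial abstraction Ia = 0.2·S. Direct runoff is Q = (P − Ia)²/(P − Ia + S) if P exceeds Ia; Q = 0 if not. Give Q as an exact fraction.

CN(III) from CN(II)=44: (23·44)/(10 + 0.13·44) = 25300/393 ≈ 64.377
Max retention: S = 1000/(25300/393) − 10 = 1400/253 in (≈ 5.534 in)
Initial abstraction Ia = S/5 = (1400/253)/5 = 280/253 ≈ 1.107 in
Since P=9.420 > Ia=1.107: effective rainfall P−Ia = 105163/12650 in
Q = (105163/12650)²/((105163/12650) + 1400/253) = (11059256569/160022500)/(175163/12650) = 11059256569/2215811950 in ≈ 4.991 in

Q = 11059256569/2215811950 in ≈ 4.991 in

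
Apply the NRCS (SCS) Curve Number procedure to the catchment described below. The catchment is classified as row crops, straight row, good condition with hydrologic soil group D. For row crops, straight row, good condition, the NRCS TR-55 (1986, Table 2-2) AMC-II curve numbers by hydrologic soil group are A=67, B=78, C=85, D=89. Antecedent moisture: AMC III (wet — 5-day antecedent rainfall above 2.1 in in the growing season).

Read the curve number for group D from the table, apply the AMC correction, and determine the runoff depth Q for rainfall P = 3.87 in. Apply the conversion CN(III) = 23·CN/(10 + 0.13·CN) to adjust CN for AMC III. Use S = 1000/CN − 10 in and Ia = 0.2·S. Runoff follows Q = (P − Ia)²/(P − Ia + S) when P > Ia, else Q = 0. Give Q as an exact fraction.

NRCS table: row crops, straight row, good condition, soil group D → CN(II) = 89
Adjust CN=89 to AMC III: 23·89/(10 + 0.13·89) → 2047 ÷ (2157/100) = 204700/2157 ≈ 94.900
Retention S: 1000/CN − 10 with CN=94.900 → S = 1100/2047 ≈ 0.537 in
Initial abstraction Ia = S/5 = (1100/2047)/5 = 220/2047 ≈ 0.107 in
Since P=3.870 > Ia=0.107: effective rainfall P−Ia = 770189/204700 in
Runoff Q = (P−Ia)²/(P−Ia+S) = (3.763)²/(3.763+0.537) = 593191095721/180174688300 ≈ 3.292 in

Q = 593191095721/180174688300 in ≈ 3.292 in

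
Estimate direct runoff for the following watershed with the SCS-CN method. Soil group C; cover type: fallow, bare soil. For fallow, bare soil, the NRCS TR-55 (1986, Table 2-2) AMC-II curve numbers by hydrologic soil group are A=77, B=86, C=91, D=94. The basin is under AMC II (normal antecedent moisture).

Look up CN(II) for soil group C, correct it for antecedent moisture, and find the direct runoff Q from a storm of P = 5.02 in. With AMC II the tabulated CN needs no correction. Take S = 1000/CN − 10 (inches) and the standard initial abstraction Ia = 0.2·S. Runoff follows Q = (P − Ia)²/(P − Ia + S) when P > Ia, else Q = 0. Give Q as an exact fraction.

NRCS table: fallow, bare soil, soil group C → CN(II) = 91
CN(II) = 91; AMC II needs no correction.
Max retention: S = 1000/91 − 10 = 90/91 in (≈ 0.989 in)
Ia = 0.2S: 0.2·0.989 = 0.198 in (exactly 18/91)
P − Ia = 5.020 − 0.198 = 21941/4550 ≈ 4.822 in (> 0, runoff occurs)
Q = (21941/4550)²/((21941/4550) + 90/91) = (481407481/20702500)/(26441/4550) = 481407481/120306550 in ≈ 4.002 in

Q = 481407481/120306550 in ≈ 4.002 in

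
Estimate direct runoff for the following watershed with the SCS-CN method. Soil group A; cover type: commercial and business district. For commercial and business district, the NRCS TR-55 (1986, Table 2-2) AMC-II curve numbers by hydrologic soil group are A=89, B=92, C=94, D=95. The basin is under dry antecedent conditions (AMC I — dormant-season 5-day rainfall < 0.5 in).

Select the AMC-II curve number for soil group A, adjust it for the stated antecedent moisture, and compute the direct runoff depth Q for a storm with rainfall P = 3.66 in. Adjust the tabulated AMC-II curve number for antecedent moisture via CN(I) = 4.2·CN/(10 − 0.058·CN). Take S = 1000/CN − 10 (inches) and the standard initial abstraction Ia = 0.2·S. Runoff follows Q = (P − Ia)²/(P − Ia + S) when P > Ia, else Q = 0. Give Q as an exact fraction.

Q = 82384498729/52521423150 in ≈ 1.569 in

NRCS table: commercial and business district, soil group A → CN(II) = 89
Dry (AMC I): CN(I) = 4.2·89/(10 − 0.058·89) = (1869/5)/(2419/500) = 186900/2419 ≈ 77.263
Max retention: S = 1000/(186900/2419) − 10 = 5500/1869 in (≈ 2.943 in)
Ia = 0.2S: 0.2·2.943 = 0.589 in (exactly 1100/1869)
Excess rainfall: 3.660 − 0.589 = 3.071 in; P > Ia so Q > 0
Runoff Q = (P−Ia)²/(P−Ia+S) = (3.071)²/(3.071+2.943) = 82384498729/52521423150 ≈ 1.569 in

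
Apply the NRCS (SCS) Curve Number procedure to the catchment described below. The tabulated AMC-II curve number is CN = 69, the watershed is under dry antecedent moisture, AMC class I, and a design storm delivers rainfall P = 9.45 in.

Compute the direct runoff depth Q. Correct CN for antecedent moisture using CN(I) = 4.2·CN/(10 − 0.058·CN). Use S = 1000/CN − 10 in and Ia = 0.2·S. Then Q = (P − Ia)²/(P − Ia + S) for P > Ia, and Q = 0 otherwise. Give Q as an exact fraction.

Adjust CN=69 to AMC I: 4.2·69/(10 − 0.058·69) → (1449/5) ÷ (2999/500) = 144900/2999 ≈ 48.316
Retention S: 1000/CN − 10 with CN=48.316 → S = 15500/1449 ≈ 10.697 in
Initial abstraction Ia = S/5 = (15500/1449)/5 = 3100/1449 ≈ 2.139 in
Excess rainfall: 9.450 − 2.139 = 7.311 in; P > Ia so Q > 0
Q: (211861/28980)² ÷ (521861/28980) = 44885083321/15123531780 in (≈ 2.968 in)

Q = 44885083321/15123531780 in ≈ 2.968 in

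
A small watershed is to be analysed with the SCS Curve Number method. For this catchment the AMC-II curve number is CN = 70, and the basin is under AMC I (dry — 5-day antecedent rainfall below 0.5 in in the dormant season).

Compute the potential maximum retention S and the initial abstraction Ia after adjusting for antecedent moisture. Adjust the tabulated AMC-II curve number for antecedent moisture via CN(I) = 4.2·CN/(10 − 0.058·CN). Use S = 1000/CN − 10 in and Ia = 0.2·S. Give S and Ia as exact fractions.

S = 500/49 in ≈ 10.204 in; Ia = 100/49 in ≈ 2.041 in

Dry (AMC I): CN(I) = 4.2·70/(10 − 0.058·70) = 294/(297/50) = 4900/99 ≈ 49.495
Retention S: 1000/CN − 10 with CN=49.495 → S = 500/49 ≈ 10.204 in
Initial abstraction Ia = S/5 = (500/49)/5 = 100/49 ≈ 2.041 in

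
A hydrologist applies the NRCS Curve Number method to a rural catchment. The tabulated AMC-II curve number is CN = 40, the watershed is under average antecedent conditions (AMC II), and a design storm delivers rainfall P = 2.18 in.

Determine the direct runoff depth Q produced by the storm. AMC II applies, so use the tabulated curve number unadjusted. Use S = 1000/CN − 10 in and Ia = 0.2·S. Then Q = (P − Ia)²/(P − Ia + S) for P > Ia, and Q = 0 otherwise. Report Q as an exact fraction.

Q = 0 in ≈ 0.000 in

Average conditions: CN = 40 (no AMC adjustment).
Max retention: S = 1000/40 − 10 = 15 in (≈ 15.000 in)
Ia = 0.2S: 0.2·15.000 = 3.000 in (exactly 3)
P = 2.180 ≤ Ia = 3.000 in: entire storm abstracted, Q = 0.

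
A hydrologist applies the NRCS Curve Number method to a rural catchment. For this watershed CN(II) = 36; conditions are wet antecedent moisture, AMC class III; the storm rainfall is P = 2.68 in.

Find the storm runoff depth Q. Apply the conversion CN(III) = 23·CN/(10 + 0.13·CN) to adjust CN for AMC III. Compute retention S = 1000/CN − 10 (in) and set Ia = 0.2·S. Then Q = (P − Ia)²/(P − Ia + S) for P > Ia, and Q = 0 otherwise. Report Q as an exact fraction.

CN(III) from CN(II)=36: (23·36)/(10 + 0.13·36) = 20700/367 ≈ 56.403
S = 1000/(20700/367) − 10 = 1600/207 in ≈ 7.729 in
Ia = 0.2·(1600/207) = 320/207 in ≈ 1.546 in
Excess rainfall: 2.680 − 1.546 = 1.134 in; P > Ia so Q > 0
Q: (5869/5175)² ÷ (45869/5175) = 34445161/237372075 in (≈ 0.145 in)

Q = 34445161/237372075 in ≈ 0.145 in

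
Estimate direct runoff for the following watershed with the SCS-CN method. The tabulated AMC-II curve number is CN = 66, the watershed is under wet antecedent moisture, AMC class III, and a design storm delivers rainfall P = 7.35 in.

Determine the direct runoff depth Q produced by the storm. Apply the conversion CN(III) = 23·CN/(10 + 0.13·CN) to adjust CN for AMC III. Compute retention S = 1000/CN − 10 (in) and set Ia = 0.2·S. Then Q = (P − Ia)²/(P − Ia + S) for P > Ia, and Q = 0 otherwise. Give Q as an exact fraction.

Q = 10977381529/2106574140 in ≈ 5.211 in

Adjust CN=66 to AMC III: 23·66/(10 + 0.13·66) → 1518 ÷ (929/50) = 75900/929 ≈ 81.701
S = 1000/(75900/929) − 10 = 1700/759 in ≈ 2.240 in
Ia = 0.2·(1700/759) = 340/759 in ≈ 0.448 in
Since P=7.350 > Ia=0.448: effective rainfall P−Ia = 104773/15180 in
Q: (104773/15180)² ÷ (138773/15180) = 10977381529/2106574140 in (≈ 5.211 in)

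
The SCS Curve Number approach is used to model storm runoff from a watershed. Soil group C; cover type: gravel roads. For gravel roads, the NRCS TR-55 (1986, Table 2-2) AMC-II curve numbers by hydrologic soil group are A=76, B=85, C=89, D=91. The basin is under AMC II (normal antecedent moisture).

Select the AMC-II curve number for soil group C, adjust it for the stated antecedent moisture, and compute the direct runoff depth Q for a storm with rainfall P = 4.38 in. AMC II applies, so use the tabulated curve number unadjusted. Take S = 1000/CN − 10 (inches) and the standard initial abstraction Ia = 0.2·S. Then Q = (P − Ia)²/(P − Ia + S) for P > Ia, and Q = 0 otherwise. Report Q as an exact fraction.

Q = 338228881/106314950 in ≈ 3.181 in

NRCS table: gravel roads, soil group C → CN(II) = 89
Average conditions: CN = 89 (no AMC adjustment).
Max retention: S = 1000/89 − 10 = 110/89 in (≈ 1.236 in)
Ia = 0.2·(110/89) = 22/89 in ≈ 0.247 in
Excess rainfall: 4.380 − 0.247 = 4.133 in; P > Ia so Q > 0
Q = (18391/4450)²/((18391/4450) + 110/89) = (338228881/19802500)/(23891/4450) = 338228881/106314950 in ≈ 3.181 in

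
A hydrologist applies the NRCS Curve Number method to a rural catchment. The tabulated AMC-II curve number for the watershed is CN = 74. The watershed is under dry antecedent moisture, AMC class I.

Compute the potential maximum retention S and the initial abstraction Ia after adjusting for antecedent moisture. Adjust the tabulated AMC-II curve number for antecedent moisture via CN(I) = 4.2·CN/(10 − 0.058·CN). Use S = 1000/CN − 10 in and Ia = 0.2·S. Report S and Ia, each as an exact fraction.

CN(I) from CN(II)=74: (4.2·74)/(10 − 0.058·74) = 77700/1427 ≈ 54.450
Retention S: 1000/CN − 10 with CN=54.450 → S = 6500/777 ≈ 8.366 in
Ia = 0.2·(6500/777) = 1300/777 in ≈ 1.673 in

S = 6500/777 in ≈ 8.366 in; Ia = 1300/777 in ≈ 1.673 in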